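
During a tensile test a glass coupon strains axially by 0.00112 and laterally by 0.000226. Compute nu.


Poisson's ratio: nu = lateral strain / axial strain
  nu = 0.000226 / 0.00112 = 0.2018

0.2018


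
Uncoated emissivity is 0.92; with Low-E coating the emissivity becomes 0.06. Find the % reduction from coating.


Percentage reduction = (1 - coated/uncoated) * 100
  Ratio = 0.06 / 0.92 = 0.0652
  Reduction = (1 - 0.0652) * 100 = 93.5%

93.5%


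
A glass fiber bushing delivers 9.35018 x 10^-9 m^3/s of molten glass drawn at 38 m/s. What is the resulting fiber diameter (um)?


Cross-sectional area from continuity:
  A = Q / v = 9.35018 x 10^-9 / 38 = 2.460574 x 10^-10 m^2
Diameter from circular cross-section:
  d = sqrt(4A / pi) * 10^6 (m -> um)
  d = sqrt(4 * 2.460574 x 10^-10 / pi) * 10^6 = 17.7 um

17.7 um


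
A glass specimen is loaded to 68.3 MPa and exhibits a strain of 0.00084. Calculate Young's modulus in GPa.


Young's modulus: E = stress / strain
  E = 68.3 MPa / 0.00084 = 81309.52 MPa
Convert to GPa: 81309.52 / 1000 = 81.31 GPa

81.31 GPa


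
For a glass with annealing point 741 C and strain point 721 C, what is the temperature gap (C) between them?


Gap = T_anneal - T_strain:
  gap = 741 - 721 = 20 C

20 C


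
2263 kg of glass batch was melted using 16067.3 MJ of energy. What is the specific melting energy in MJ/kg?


Rearrange E = m * s for s:
  s = E / m
  s = 16067.3 / 2263 = 7.1 MJ/kg

7.1 MJ/kg


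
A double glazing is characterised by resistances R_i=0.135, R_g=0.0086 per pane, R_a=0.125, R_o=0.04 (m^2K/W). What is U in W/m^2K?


Total thermal resistance (series):
  R_total = R_in + R_glass + R_air + R_glass + R_out
  R_total = 0.135 + 0.0086 + 0.125 + 0.0086 + 0.04 = 0.3172 m^2K/W
U-value = 1 / R_total = 1 / 0.3172 = 3.153 W/m^2K

3.153 W/m^2K


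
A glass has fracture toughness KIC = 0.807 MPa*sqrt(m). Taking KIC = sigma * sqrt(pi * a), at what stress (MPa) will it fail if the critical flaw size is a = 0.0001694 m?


Rearrange KIC = sigma * sqrt(pi * a):
  sigma = KIC / sqrt(pi * a)
  sqrt(pi * 0.0001694) = 0.023069
  sigma = 0.807 / 0.023069 = 34.98 MPa

34.98 MPa


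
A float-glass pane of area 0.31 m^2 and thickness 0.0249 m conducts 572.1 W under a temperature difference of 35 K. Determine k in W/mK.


Fourier's law rearranged: k = Q * t / (A * dT)
  Numerator = 572.1 * 0.0249 = 14.24529
  Denominator = 0.31 * 35 = 10.85
  k = 14.24529 / 10.85 = 1.313 W/mK

1.313 W/mK


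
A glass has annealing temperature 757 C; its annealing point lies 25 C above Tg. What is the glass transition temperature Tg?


Rearrange T_anneal = Tg + offset for Tg:
  Tg = T_anneal - offset = 757 - 25 = 732 C

732 C


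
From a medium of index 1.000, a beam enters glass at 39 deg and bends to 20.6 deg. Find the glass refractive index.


Apply Snell's law: n1 * sin(theta1) = n2 * sin(theta2)
  n2 = n1 * sin(theta1) / sin(theta2)
  sin(39) = 0.62932
  sin(20.6) = 0.351842
  n2 = 1.000 * 0.62932 / 0.351842 = 1.7886

1.7886


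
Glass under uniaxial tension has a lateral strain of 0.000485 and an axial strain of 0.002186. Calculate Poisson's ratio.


Poisson's ratio: nu = lateral strain / axial strain
  nu = 0.000485 / 0.002186 = 0.2219

0.2219


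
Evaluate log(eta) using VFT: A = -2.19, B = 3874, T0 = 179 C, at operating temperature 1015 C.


VFT equation: log(eta) = A + B / (T - T0)
  T - T0 = 1015 - 179 = 836
  B / (T - T0) = 3874 / 836 = 4.634
  log(eta) = -2.19 + 4.634 = 2.444

2.444


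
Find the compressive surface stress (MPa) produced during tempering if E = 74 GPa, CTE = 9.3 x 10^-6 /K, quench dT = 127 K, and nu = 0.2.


Tempering stress: sigma = E * alpha * dT / (1 - nu)
  E (MPa) = 74 * 1000 = 74000
  Numerator = 74000 * (9.3 x 10^-6) * 127 = 87.4014
  Denominator = 1 - 0.2 = 0.8
  sigma = 87.4014 / 0.8 = 109.3 MPa

109.3 MPa


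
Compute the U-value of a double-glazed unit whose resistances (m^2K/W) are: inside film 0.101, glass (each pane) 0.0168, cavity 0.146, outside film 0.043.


Total thermal resistance (series):
  R_total = R_in + R_glass + R_air + R_glass + R_out
  R_total = 0.101 + 0.0168 + 0.146 + 0.0168 + 0.043 = 0.3236 m^2K/W
U-value = 1 / R_total = 1 / 0.3236 = 3.09 W/m^2K

3.09 W/m^2K


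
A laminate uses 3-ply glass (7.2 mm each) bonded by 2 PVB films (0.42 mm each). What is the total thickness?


Total thickness = glass contribution + PVB contribution
  Glass: 3 * 7.2 = 21.6 mm
  PVB: 2 * 0.42 = 0.84 mm
  Total = 21.6 + 0.84 = 22.44 mm

22.44 mm


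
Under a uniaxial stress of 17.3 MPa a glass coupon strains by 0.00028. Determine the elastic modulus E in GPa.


Young's modulus: E = stress / strain
  E = 17.3 MPa / 0.00028 = 61785.71 MPa
Convert to GPa: 61785.71 / 1000 = 61.79 GPa

61.79 GPa


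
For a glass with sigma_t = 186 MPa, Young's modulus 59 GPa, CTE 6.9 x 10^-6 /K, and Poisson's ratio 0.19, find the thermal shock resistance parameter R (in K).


Thermal shock resistance: R = sigma * (1 - nu) / (E * alpha)
  Numerator = 186 * (1 - 0.19) = 150.66
  Denominator = 59 * 1000 * (6.9 x 10^-6) = 0.4071
  R = 150.66 / 0.4071 = 370.1 K

370.1 K


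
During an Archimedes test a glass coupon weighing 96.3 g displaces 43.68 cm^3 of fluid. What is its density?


Use the definition of density:
  rho = mass / volume
  rho = 96.3 / 43.68 = 2.205 g/cm^3

2.205 g/cm^3


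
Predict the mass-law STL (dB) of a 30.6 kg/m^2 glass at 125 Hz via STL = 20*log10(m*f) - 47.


Mass law: STL = 20 * log10(m * f) - 47
  m * f = 30.6 * 125 = 3825
  log10(3825) = 3.58263
  STL = 20 * 3.58263 - 47 = 71.6526 - 47 = 24.7 dB

24.7 dB


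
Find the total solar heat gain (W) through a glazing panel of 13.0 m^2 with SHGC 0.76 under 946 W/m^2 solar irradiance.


Solar heat gain: Q = Area * SHGC * Irradiance
  Q = 13.0 * 0.76 * 946 = 9346.5 W

9346.5 W


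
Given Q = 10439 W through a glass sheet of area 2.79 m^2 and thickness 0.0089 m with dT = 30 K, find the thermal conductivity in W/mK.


Fourier's law rearranged: k = Q * t / (A * dT)
  Numerator = 10439 * 0.0089 = 92.9071
  Denominator = 2.79 * 30 = 83.7
  k = 92.9071 / 83.7 = 1.11 W/mK

1.11 W/mK


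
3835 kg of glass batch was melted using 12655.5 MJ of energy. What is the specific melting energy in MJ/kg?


Rearrange E = m * s for s:
  s = E / m
  s = 12655.5 / 3835 = 3.3 MJ/kg

3.3 MJ/kg


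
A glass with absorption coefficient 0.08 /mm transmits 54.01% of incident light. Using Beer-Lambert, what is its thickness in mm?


Rearrange T = exp(-alpha * thickness):
  thickness = -ln(T) / alpha
  T = 54.01/100 = 0.5401
  ln(T) = -0.616
  -ln(T) = 0.616
  thickness = 0.616 / 0.08 = 7.7 mm

7.7 mm


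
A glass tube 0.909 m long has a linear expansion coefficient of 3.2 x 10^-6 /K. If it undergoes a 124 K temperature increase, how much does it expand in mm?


Thermal expansion formula: dL = alpha * L0 * dT
  dL = (3.2 x 10^-6) * 0.909 * 124 = 0.00036069 m
Convert to mm: 0.00036069 * 1000 = 0.3607 mm

0.3607 mm


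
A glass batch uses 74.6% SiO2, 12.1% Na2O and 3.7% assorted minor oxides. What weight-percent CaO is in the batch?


Pieces sum to 100%:
  CaO = 100 - (SiO2 + Na2O + others)
  CaO = 100 - (74.6 + 12.1 + 3.7) = 9.6%

9.6%


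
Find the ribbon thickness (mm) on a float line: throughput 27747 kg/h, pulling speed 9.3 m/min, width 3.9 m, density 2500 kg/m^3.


Ribbon cross-section from mass balance:
  Volume rate = throughput / density = 27747 / 2500 = 11.0988 m^3/h
  thickness = volume rate / (speed * 60 * width), i.e.
  thickness = throughput / (60 * speed * width * density) * 1000
  thickness = 27747 / (60 * 9.3 * 3.9 * 2500) * 1000 = 5.1 mm

5.1 mm


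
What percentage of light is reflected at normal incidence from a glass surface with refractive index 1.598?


Fresnel reflectance at normal incidence:
  R = ((n - 1)/(n + 1))^2
  (n - 1)/(n + 1) = (1.598 - 1)/(1.598 + 1) = 0.230177
  R = 0.230177^2 = 0.0529815
  R(%) = 0.0529815 * 100 = 5.298%

5.298%


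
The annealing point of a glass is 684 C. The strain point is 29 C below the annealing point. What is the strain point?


Strain point = annealing point - difference:
  T_strain = 684 - 29 = 655 C

655 C


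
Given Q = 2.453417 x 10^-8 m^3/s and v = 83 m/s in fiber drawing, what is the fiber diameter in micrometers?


Cross-sectional area from continuity:
  A = Q / v = 2.453417 x 10^-8 / 83 = 2.955924 x 10^-10 m^2
Diameter from circular cross-section:
  d = sqrt(4A / pi) * 10^6 (m -> um)
  d = sqrt(4 * 2.955924 x 10^-10 / pi) * 10^6 = 19.4 um

19.4 um


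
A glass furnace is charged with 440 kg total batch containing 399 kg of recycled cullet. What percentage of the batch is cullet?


Cullet ratio = (cullet mass / total batch mass) * 100
  Ratio = 399 / 440 * 100 = 90.68%

90.68%


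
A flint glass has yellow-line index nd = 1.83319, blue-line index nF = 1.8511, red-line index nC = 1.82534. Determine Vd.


Abbe number formula: Vd = (nd - 1) / (nF - nC)
  nd - 1 = 1.83319 - 1 = 0.83319
  nF - nC = 1.8511 - 1.82534 = 0.02576
  Vd = 0.83319 / 0.02576 = 32.34

32.34


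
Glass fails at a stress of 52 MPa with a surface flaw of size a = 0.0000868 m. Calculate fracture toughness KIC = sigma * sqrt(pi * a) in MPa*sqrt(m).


Fracture toughness: KIC = sigma * sqrt(pi * a)
  pi * a = pi * 0.0000868 = 0.00027269
  sqrt(pi * a) = 0.016513
  KIC = 52 * 0.016513 = 0.859 MPa*sqrt(m)

0.859 MPa*sqrt(m)


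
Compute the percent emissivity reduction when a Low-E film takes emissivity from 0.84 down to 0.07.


Percentage reduction = (1 - coated/uncoated) * 100
  Ratio = 0.07 / 0.84 = 0.0833
  Reduction = (1 - 0.0833) * 100 = 91.7%

91.7%


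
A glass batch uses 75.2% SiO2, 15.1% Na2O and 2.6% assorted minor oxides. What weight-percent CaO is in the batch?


Pieces sum to 100%:
  CaO = 100 - (SiO2 + Na2O + others)
  CaO = 100 - (75.2 + 15.1 + 2.6) = 7.1%

7.1%


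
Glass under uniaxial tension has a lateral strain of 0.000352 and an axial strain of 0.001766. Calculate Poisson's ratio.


Poisson's ratio: nu = lateral strain / axial strain
  nu = 0.000352 / 0.001766 = 0.1993

0.1993


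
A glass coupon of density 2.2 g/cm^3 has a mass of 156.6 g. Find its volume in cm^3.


Rearrange rho = m / V:
  V = m / rho
  V = 156.6 / 2.2 = 71.182 cm^3

71.182 cm^3


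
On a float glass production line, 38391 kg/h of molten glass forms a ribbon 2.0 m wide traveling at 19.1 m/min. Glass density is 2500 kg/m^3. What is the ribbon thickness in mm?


Ribbon cross-section from mass balance:
  Volume rate = throughput / density = 38391 / 2500 = 15.3564 m^3/h
  thickness = volume rate / (speed * 60 * width), i.e.
  thickness = throughput / (60 * speed * width * density) * 1000
  thickness = 38391 / (60 * 19.1 * 2.0 * 2500) * 1000 = 6.7 mm

6.7 mm


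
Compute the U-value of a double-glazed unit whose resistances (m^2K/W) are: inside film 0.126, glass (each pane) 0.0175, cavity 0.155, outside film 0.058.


Total thermal resistance (series):
  R_total = R_in + R_glass + R_air + R_glass + R_out
  R_total = 0.126 + 0.0175 + 0.155 + 0.0175 + 0.058 = 0.374 m^2K/W
U-value = 1 / R_total = 1 / 0.374 = 2.674 W/m^2K

2.674 W/m^2K


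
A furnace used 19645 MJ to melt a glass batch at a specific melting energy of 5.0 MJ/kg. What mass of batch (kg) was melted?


Rearrange E = m * s for m:
  m = E / s
  m = 19645 / 5.0 = 3929.0 kg

3929.0 kg


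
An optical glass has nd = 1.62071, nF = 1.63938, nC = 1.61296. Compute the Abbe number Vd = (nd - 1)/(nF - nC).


Abbe number formula: Vd = (nd - 1) / (nF - nC)
  nd - 1 = 1.62071 - 1 = 0.62071
  nF - nC = 1.63938 - 1.61296 = 0.02642
  Vd = 0.62071 / 0.02642 = 23.49

23.49


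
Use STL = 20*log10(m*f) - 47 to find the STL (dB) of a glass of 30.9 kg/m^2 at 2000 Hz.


Mass law: STL = 20 * log10(m * f) - 47
  m * f = 30.9 * 2000 = 61800
  log10(61800) = 4.79099
  STL = 20 * 4.79099 - 47 = 95.8198 - 47 = 48.8 dB

48.8 dB


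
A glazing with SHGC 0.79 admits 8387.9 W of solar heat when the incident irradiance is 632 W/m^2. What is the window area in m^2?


Rearrange Q = Area * SHGC * Irradiance:
  Area = Q / (SHGC * Irradiance)
  Area = 8387.9 / (0.79 * 632) = 16.8 m^2

16.8 m^2


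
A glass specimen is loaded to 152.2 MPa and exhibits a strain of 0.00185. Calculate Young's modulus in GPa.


Young's modulus: E = stress / strain
  E = 152.2 MPa / 0.00185 = 82270.27 MPa
Convert to GPa: 82270.27 / 1000 = 82.27 GPa

82.27 GPa


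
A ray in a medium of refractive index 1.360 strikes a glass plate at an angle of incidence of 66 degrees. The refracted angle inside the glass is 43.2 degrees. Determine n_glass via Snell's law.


Apply Snell's law: n1 * sin(theta1) = n2 * sin(theta2)
  n2 = n1 * sin(theta1) / sin(theta2)
  sin(66) = 0.913545
  sin(43.2) = 0.684547
  n2 = 1.360 * 0.913545 / 0.684547 = 1.815

1.815


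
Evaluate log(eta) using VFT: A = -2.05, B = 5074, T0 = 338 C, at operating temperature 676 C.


VFT equation: log(eta) = A + B / (T - T0)
  T - T0 = 676 - 338 = 338
  B / (T - T0) = 5074 / 338 = 15.012
  log(eta) = -2.05 + 15.012 = 12.962

12.962


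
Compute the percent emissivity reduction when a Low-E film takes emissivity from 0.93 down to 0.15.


Percentage reduction = (1 - coated/uncoated) * 100
  Ratio = 0.15 / 0.93 = 0.1613
  Reduction = (1 - 0.1613) * 100 = 83.9%

83.9%


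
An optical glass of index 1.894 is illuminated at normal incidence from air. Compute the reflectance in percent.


Fresnel reflectance at normal incidence:
  R = ((n - 1)/(n + 1))^2
  (n - 1)/(n + 1) = (1.894 - 1)/(1.894 + 1) = 0.308915
  R = 0.308915^2 = 0.0954285
  R(%) = 0.0954285 * 100 = 9.543%

9.543%


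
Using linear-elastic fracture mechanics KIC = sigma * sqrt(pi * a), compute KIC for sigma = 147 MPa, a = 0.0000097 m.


Fracture toughness: KIC = sigma * sqrt(pi * a)
  pi * a = pi * 0.0000097 = 0.000030473
  sqrt(pi * a) = 0.00552
  KIC = 147 * 0.00552 = 0.811 MPa*sqrt(m)

0.811 MPa*sqrt(m)


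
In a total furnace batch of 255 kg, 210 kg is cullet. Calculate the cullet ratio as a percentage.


Cullet ratio = (cullet mass / total batch mass) * 100
  Ratio = 210 / 255 * 100 = 82.35%

82.35%


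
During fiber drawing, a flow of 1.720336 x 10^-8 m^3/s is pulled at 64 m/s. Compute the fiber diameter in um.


Cross-sectional area from continuity:
  A = Q / v = 1.720336 x 10^-8 / 64 = 2.688025 x 10^-10 m^2
Diameter from circular cross-section:
  d = sqrt(4A / pi) * 10^6 (m -> um)
  d = sqrt(4 * 2.688025 x 10^-10 / pi) * 10^6 = 18.5 um

18.5 um


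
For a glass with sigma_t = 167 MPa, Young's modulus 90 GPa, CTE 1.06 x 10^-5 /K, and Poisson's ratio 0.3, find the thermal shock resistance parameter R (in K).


Thermal shock resistance: R = sigma * (1 - nu) / (E * alpha)
  Numerator = 167 * (1 - 0.3) = 116.9
  Denominator = 90 * 1000 * (1.06 x 10^-5) = 0.954
  R = 116.9 / 0.954 = 122.5 K

122.5 K


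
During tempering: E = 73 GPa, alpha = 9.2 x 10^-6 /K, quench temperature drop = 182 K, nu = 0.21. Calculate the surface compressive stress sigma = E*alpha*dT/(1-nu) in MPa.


Tempering stress: sigma = E * alpha * dT / (1 - nu)
  E (MPa) = 73 * 1000 = 73000
  Numerator = 73000 * (9.2 x 10^-6) * 182 = 122.2312
  Denominator = 1 - 0.21 = 0.79
  sigma = 122.2312 / 0.79 = 154.7 MPa

154.7 MPa


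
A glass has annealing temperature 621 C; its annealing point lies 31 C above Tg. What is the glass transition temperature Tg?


Rearrange T_anneal = Tg + offset for Tg:
  Tg = T_anneal - offset = 621 - 31 = 590 C

590 C


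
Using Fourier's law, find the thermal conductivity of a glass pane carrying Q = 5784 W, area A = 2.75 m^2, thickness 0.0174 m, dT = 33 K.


Fourier's law rearranged: k = Q * t / (A * dT)
  Numerator = 5784 * 0.0174 = 100.6416
  Denominator = 2.75 * 33 = 90.75
  k = 100.6416 / 90.75 = 1.109 W/mK

1.109 W/mK


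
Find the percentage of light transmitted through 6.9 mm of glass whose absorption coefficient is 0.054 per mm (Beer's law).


Beer-Lambert law: T = exp(-alpha * thickness)
  exponent = -0.054 * 6.9 = -0.3726
  T = exp(-0.3726) = 0.6889
  Percentage = 0.6889 * 100 = 68.89%

68.89%


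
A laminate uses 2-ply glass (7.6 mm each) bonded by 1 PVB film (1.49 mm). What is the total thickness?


Total thickness = glass contribution + PVB contribution
  Glass: 2 * 7.6 = 15.2 mm
  PVB: 1 * 1.49 = 1.49 mm
  Total = 15.2 + 1.49 = 16.69 mm

16.69 mm


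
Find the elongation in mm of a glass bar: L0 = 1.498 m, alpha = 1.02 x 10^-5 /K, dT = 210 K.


Thermal expansion formula: dL = alpha * L0 * dT
  dL = (1.02 x 10^-5) * 1.498 * 210 = 0.00320872 m
Convert to mm: 0.00320872 * 1000 = 3.2087 mm

3.2087 mm


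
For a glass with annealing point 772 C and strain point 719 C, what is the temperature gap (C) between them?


Gap = T_anneal - T_strain:
  gap = 772 - 719 = 53 C

53 C


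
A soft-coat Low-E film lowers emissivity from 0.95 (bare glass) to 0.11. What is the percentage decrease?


Percentage reduction = (1 - coated/uncoated) * 100
  Ratio = 0.11 / 0.95 = 0.1158
  Reduction = (1 - 0.1158) * 100 = 88.4%

88.4%


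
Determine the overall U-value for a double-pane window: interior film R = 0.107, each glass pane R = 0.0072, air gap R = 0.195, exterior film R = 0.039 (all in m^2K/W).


Total thermal resistance (series):
  R_total = R_in + R_glass + R_air + R_glass + R_out
  R_total = 0.107 + 0.0072 + 0.195 + 0.0072 + 0.039 = 0.3554 m^2K/W
U-value = 1 / R_total = 1 / 0.3554 = 2.814 W/m^2K

2.814 W/m^2K


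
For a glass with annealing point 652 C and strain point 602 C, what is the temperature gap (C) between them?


Gap = T_anneal - T_strain:
  gap = 652 - 602 = 50 C

50 C


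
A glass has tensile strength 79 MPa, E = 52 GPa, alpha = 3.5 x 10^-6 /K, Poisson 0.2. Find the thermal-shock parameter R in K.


Thermal shock resistance: R = sigma * (1 - nu) / (E * alpha)
  Numerator = 79 * (1 - 0.2) = 63.2
  Denominator = 52 * 1000 * (3.5 x 10^-6) = 0.182
  R = 63.2 / 0.182 = 347.3 K

347.3 K


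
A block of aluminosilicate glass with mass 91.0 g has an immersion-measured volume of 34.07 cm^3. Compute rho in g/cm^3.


Use the definition of density:
  rho = mass / volume
  rho = 91.0 / 34.07 = 2.671 g/cm^3

2.671 g/cm^3


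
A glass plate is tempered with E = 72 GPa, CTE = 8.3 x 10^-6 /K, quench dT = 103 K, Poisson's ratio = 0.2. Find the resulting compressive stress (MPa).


Tempering stress: sigma = E * alpha * dT / (1 - nu)
  E (MPa) = 72 * 1000 = 72000
  Numerator = 72000 * (8.3 x 10^-6) * 103 = 61.5528
  Denominator = 1 - 0.2 = 0.8
  sigma = 61.5528 / 0.8 = 76.9 MPa

76.9 MPa


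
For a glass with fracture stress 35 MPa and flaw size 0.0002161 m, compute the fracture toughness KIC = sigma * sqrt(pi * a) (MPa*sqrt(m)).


Fracture toughness: KIC = sigma * sqrt(pi * a)
  pi * a = pi * 0.0002161 = 0.000678898
  sqrt(pi * a) = 0.026056
  KIC = 35 * 0.026056 = 0.912 MPa*sqrt(m)

0.912 MPa*sqrt(m)


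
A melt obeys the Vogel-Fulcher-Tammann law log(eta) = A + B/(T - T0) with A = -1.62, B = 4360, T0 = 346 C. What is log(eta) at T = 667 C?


VFT equation: log(eta) = A + B / (T - T0)
  T - T0 = 667 - 346 = 321
  B / (T - T0) = 4360 / 321 = 13.583
  log(eta) = -1.62 + 13.583 = 11.963

11.963


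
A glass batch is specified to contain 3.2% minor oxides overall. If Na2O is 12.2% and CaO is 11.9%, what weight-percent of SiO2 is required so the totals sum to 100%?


Known pieces sum to 100%:
  SiO2 = 100 - (others + Na2O + CaO)
  SiO2 = 100 - (3.2 + 12.2 + 11.9) = 72.7%

72.7%


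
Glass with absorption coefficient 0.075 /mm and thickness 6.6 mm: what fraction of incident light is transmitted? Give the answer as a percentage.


Beer-Lambert law: T = exp(-alpha * thickness)
  exponent = -0.075 * 6.6 = -0.495
  T = exp(-0.495) = 0.6096
  Percentage = 0.6096 * 100 = 60.96%

60.96%


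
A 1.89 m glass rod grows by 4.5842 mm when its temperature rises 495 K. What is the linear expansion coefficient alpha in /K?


Rearrange dL = alpha * L0 * dT for alpha:
  alpha = dL / (L0 * dT)
  alpha = (4.5842 / 1000) / (1.89 * 495) = 0.0000049 /K = 4.9 x 10^-6 /K

4.9 x 10^-6 /K


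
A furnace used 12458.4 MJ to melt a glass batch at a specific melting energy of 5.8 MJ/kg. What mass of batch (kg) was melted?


Rearrange E = m * s for m:
  m = E / s
  m = 12458.4 / 5.8 = 2148.0 kg

2148.0 kg


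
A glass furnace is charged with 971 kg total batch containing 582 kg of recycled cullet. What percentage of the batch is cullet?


Cullet ratio = (cullet mass / total batch mass) * 100
  Ratio = 582 / 971 * 100 = 59.94%

59.94%


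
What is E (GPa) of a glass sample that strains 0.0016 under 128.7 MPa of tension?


Young's modulus: E = stress / strain
  E = 128.7 MPa / 0.0016 = 80437.5 MPa
Convert to GPa: 80437.5 / 1000 = 80.44 GPa

80.44 GPa


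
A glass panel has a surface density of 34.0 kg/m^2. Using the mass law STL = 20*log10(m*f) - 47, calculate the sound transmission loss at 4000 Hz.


Mass law: STL = 20 * log10(m * f) - 47
  m * f = 34.0 * 4000 = 136000
  log10(136000) = 5.13354
  STL = 20 * 5.13354 - 47 = 102.6708 - 47 = 55.7 dB

55.7 dB


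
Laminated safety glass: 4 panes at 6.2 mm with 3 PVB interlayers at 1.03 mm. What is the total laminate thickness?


Total thickness = glass contribution + PVB contribution
  Glass: 4 * 6.2 = 24.8 mm
  PVB: 3 * 1.03 = 3.09 mm
  Total = 24.8 + 3.09 = 27.89 mm

27.89 mm


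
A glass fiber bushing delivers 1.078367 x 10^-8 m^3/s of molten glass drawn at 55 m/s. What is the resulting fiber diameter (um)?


Cross-sectional area from continuity:
  A = Q / v = 1.078367 x 10^-8 / 55 = 1.960667 x 10^-10 m^2
Diameter from circular cross-section:
  d = sqrt(4A / pi) * 10^6 (m -> um)
  d = sqrt(4 * 1.960667 x 10^-10 / pi) * 10^6 = 15.8 um

15.8 um


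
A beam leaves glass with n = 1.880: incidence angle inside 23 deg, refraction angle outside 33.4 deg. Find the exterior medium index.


Apply Snell's law: n1 * sin(theta1) = n2 * sin(theta2)
  n2 = n1 * sin(theta1) / sin(theta2)
  sin(23) = 0.390731
  sin(33.4) = 0.550481
  n2 = 1.880 * 0.390731 / 0.550481 = 1.3344

1.3344


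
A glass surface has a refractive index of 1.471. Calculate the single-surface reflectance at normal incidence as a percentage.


Fresnel reflectance at normal incidence:
  R = ((n - 1)/(n + 1))^2
  (n - 1)/(n + 1) = (1.471 - 1)/(1.471 + 1) = 0.190611
  R = 0.190611^2 = 0.0363326
  R(%) = 0.0363326 * 100 = 3.633%

3.633%


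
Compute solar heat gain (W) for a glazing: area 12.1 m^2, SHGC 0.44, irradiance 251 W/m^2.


Solar heat gain: Q = Area * SHGC * Irradiance
  Q = 12.1 * 0.44 * 251 = 1336.3 W

1336.3 W


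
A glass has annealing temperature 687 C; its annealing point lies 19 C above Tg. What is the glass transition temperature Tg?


Rearrange T_anneal = Tg + offset for Tg:
  Tg = T_anneal - offset = 687 - 19 = 668 C

668 C


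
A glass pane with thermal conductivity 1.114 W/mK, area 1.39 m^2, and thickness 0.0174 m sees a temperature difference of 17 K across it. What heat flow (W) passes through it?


Fourier's law: Q = k * A * dT / t
  Q = 1.114 * 1.39 * 17 / 0.0174
  Q = 26.32382 / 0.0174 = 1512.9 W

1512.9 W


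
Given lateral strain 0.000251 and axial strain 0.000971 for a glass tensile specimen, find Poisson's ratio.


Poisson's ratio: nu = lateral strain / axial strain
  nu = 0.000251 / 0.000971 = 0.2585

0.2585


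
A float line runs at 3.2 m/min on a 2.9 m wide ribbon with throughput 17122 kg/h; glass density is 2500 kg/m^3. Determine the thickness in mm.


Ribbon cross-section from mass balance:
  Volume rate = throughput / density = 17122 / 2500 = 6.8488 m^3/h
  thickness = volume rate / (speed * 60 * width), i.e.
  thickness = throughput / (60 * speed * width * density) * 1000
  thickness = 17122 / (60 * 3.2 * 2.9 * 2500) * 1000 = 12.3 mm

12.3 mm


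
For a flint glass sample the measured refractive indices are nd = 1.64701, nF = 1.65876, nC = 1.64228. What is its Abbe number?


Abbe number formula: Vd = (nd - 1) / (nF - nC)
  nd - 1 = 1.64701 - 1 = 0.64701
  nF - nC = 1.65876 - 1.64228 = 0.01648
  Vd = 0.64701 / 0.01648 = 39.26

39.26


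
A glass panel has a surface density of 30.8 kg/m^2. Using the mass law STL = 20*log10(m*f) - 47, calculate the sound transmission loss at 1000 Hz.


Mass law: STL = 20 * log10(m * f) - 47
  m * f = 30.8 * 1000 = 30800
  log10(30800) = 4.48855
  STL = 20 * 4.48855 - 47 = 89.771 - 47 = 42.8 dB

42.8 dB


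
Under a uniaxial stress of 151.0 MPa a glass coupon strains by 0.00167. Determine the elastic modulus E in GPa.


Young's modulus: E = stress / strain
  E = 151.0 MPa / 0.00167 = 90419.16 MPa
Convert to GPa: 90419.16 / 1000 = 90.42 GPa

90.42 GPa


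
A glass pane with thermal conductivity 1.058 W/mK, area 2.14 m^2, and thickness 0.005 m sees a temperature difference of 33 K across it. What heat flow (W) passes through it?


Fourier's law: Q = k * A * dT / t
  Q = 1.058 * 2.14 * 33 / 0.005
  Q = 74.71596 / 0.005 = 14943.2 W

14943.2 W


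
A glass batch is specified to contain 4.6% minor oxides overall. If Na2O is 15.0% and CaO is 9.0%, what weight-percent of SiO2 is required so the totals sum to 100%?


Known pieces sum to 100%:
  SiO2 = 100 - (others + Na2O + CaO)
  SiO2 = 100 - (4.6 + 15.0 + 9.0) = 71.4%

71.4%


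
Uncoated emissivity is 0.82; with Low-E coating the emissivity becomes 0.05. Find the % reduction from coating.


Percentage reduction = (1 - coated/uncoated) * 100
  Ratio = 0.05 / 0.82 = 0.061
  Reduction = (1 - 0.061) * 100 = 93.9%

93.9%


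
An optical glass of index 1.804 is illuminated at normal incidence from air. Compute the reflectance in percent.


Fresnel reflectance at normal incidence:
  R = ((n - 1)/(n + 1))^2
  (n - 1)/(n + 1) = (1.804 - 1)/(1.804 + 1) = 0.286733
  R = 0.286733^2 = 0.0822158
  R(%) = 0.0822158 * 100 = 8.222%

8.222%


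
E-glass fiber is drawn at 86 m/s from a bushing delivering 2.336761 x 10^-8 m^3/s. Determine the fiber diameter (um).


Cross-sectional area from continuity:
  A = Q / v = 2.336761 x 10^-8 / 86 = 2.717164 x 10^-10 m^2
Diameter from circular cross-section:
  d = sqrt(4A / pi) * 10^6 (m -> um)
  d = sqrt(4 * 2.717164 x 10^-10 / pi) * 10^6 = 18.6 um

18.6 um


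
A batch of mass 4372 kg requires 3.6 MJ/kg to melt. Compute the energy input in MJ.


Total energy = mass * specific energy
  E = 4372 * 3.6 = 15739.2 MJ

15739.2 MJ


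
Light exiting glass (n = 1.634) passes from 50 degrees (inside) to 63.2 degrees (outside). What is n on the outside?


Apply Snell's law: n1 * sin(theta1) = n2 * sin(theta2)
  n2 = n1 * sin(theta1) / sin(theta2)
  sin(50) = 0.766044
  sin(63.2) = 0.892586
  n2 = 1.634 * 0.766044 / 0.892586 = 1.4023

1.4023


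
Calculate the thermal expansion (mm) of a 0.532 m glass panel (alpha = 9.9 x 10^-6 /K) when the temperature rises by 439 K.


Thermal expansion formula: dL = alpha * L0 * dT
  dL = (9.9 x 10^-6) * 0.532 * 439 = 0.00231213 m
Convert to mm: 0.00231213 * 1000 = 2.3121 mm

2.3121 mm


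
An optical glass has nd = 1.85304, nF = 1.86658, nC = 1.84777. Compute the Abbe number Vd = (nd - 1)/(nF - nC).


Abbe number formula: Vd = (nd - 1) / (nF - nC)
  nd - 1 = 1.85304 - 1 = 0.85304
  nF - nC = 1.86658 - 1.84777 = 0.01881
  Vd = 0.85304 / 0.01881 = 45.35

45.35


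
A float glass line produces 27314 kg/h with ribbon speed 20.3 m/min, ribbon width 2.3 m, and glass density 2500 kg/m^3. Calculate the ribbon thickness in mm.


Ribbon cross-section from mass balance:
  Volume rate = throughput / density = 27314 / 2500 = 10.9256 m^3/h
  thickness = volume rate / (speed * 60 * width), i.e.
  thickness = throughput / (60 * speed * width * density) * 1000
  thickness = 27314 / (60 * 20.3 * 2.3 * 2500) * 1000 = 3.9 mm

3.9 mm


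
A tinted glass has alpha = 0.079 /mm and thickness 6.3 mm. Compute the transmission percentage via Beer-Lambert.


Beer-Lambert law: T = exp(-alpha * thickness)
  exponent = -0.079 * 6.3 = -0.4977
  T = exp(-0.4977) = 0.6079
  Percentage = 0.6079 * 100 = 60.79%

60.79%


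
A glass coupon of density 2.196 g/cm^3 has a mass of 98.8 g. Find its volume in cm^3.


Rearrange rho = m / V:
  V = m / rho
  V = 98.8 / 2.196 = 44.991 cm^3

44.991 cm^3


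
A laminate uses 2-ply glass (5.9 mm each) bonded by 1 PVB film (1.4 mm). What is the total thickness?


Total thickness = glass contribution + PVB contribution
  Glass: 2 * 5.9 = 11.8 mm
  PVB: 1 * 1.4 = 1.4 mm
  Total = 11.8 + 1.4 = 13.2 mm

13.2 mm


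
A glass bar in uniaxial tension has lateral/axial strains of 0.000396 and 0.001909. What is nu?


Poisson's ratio: nu = lateral strain / axial strain
  nu = 0.000396 / 0.001909 = 0.2074

0.2074


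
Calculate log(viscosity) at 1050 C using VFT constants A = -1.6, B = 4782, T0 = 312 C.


VFT equation: log(eta) = A + B / (T - T0)
  T - T0 = 1050 - 312 = 738
  B / (T - T0) = 4782 / 738 = 6.48
  log(eta) = -1.6 + 6.48 = 4.88

4.88


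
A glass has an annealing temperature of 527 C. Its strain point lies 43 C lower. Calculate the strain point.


Strain point = annealing point - difference:
  T_strain = 527 - 43 = 484 C

484 C


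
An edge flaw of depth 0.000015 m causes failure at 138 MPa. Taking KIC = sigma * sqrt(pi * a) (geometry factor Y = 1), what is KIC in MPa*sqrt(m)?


Fracture toughness: KIC = sigma * sqrt(pi * a)
  pi * a = pi * 0.000015 = 0.000047124
  sqrt(pi * a) = 0.006865
  KIC = 138 * 0.006865 = 0.947 MPa*sqrt(m)

0.947 MPa*sqrt(m)


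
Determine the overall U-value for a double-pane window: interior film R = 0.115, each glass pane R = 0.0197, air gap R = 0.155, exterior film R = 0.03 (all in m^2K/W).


Total thermal resistance (series):
  R_total = R_in + R_glass + R_air + R_glass + R_out
  R_total = 0.115 + 0.0197 + 0.155 + 0.0197 + 0.03 = 0.3394 m^2K/W
U-value = 1 / R_total = 1 / 0.3394 = 2.946 W/m^2K

2.946 W/m^2K


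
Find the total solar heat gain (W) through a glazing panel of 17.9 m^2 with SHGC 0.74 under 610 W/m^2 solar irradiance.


Solar heat gain: Q = Area * SHGC * Irradiance
  Q = 17.9 * 0.74 * 610 = 8080.1 W

8080.1 W


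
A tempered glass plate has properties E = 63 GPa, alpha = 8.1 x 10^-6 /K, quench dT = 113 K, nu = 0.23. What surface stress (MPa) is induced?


Tempering stress: sigma = E * alpha * dT / (1 - nu)
  E (MPa) = 63 * 1000 = 63000
  Numerator = 63000 * (8.1 x 10^-6) * 113 = 57.6639
  Denominator = 1 - 0.23 = 0.77
  sigma = 57.6639 / 0.77 = 74.9 MPa

74.9 MPa


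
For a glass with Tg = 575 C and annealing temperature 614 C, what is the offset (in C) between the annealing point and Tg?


Offset = T_anneal - Tg:
  offset = 614 - 575 = 39 C

39 C


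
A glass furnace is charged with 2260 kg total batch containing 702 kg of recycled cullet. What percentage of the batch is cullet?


Cullet ratio = (cullet mass / total batch mass) * 100
  Ratio = 702 / 2260 * 100 = 31.06%

31.06%


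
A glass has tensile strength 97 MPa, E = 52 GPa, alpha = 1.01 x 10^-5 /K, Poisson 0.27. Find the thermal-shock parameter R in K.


Thermal shock resistance: R = sigma * (1 - nu) / (E * alpha)
  Numerator = 97 * (1 - 0.27) = 70.81
  Denominator = 52 * 1000 * (1.01 x 10^-5) = 0.5252
  R = 70.81 / 0.5252 = 134.8 K

134.8 K


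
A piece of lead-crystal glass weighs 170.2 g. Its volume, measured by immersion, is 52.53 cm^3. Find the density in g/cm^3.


Use the definition of density:
  rho = mass / volume
  rho = 170.2 / 52.53 = 3.24 g/cm^3

3.24 g/cm^3


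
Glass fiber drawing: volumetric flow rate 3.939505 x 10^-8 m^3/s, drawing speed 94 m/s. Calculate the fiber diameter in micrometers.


Cross-sectional area from continuity:
  A = Q / v = 3.939505 x 10^-8 / 94 = 4.190963 x 10^-10 m^2
Diameter from circular cross-section:
  d = sqrt(4A / pi) * 10^6 (m -> um)
  d = sqrt(4 * 4.190963 x 10^-10 / pi) * 10^6 = 23.1 um

23.1 um


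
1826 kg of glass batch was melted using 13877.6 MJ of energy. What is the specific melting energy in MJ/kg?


Rearrange E = m * s for s:
  s = E / m
  s = 13877.6 / 1826 = 7.6 MJ/kg

7.6 MJ/kg


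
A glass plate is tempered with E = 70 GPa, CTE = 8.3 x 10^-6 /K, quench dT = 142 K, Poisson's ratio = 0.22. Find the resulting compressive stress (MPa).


Tempering stress: sigma = E * alpha * dT / (1 - nu)
  E (MPa) = 70 * 1000 = 70000
  Numerator = 70000 * (8.3 x 10^-6) * 142 = 82.502
  Denominator = 1 - 0.22 = 0.78
  sigma = 82.502 / 0.78 = 105.8 MPa

105.8 MPa


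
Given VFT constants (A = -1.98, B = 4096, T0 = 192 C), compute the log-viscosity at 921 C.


VFT equation: log(eta) = A + B / (T - T0)
  T - T0 = 921 - 192 = 729
  B / (T - T0) = 4096 / 729 = 5.619
  log(eta) = -1.98 + 5.619 = 3.639

3.639


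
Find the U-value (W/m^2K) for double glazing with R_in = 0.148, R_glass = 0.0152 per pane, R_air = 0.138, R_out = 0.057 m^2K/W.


Total thermal resistance (series):
  R_total = R_in + R_glass + R_air + R_glass + R_out
  R_total = 0.148 + 0.0152 + 0.138 + 0.0152 + 0.057 = 0.3734 m^2K/W
U-value = 1 / R_total = 1 / 0.3734 = 2.678 W/m^2K

2.678 W/m^2K


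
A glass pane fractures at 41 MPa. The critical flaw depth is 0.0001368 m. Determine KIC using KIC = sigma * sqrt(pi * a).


Fracture toughness: KIC = sigma * sqrt(pi * a)
  pi * a = pi * 0.0001368 = 0.00042977
  sqrt(pi * a) = 0.020731
  KIC = 41 * 0.020731 = 0.85 MPa*sqrt(m)

0.85 MPa*sqrt(m)


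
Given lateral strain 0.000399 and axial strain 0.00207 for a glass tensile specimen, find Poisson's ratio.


Poisson's ratio: nu = lateral strain / axial strain
  nu = 0.000399 / 0.00207 = 0.1928

0.1928


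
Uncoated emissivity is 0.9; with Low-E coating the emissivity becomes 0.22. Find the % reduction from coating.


Percentage reduction = (1 - coated/uncoated) * 100
  Ratio = 0.22 / 0.9 = 0.2444
  Reduction = (1 - 0.2444) * 100 = 75.6%

75.6%


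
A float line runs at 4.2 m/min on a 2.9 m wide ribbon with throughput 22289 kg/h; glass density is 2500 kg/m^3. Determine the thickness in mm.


Ribbon cross-section from mass balance:
  Volume rate = throughput / density = 22289 / 2500 = 8.9156 m^3/h
  thickness = volume rate / (speed * 60 * width), i.e.
  thickness = throughput / (60 * speed * width * density) * 1000
  thickness = 22289 / (60 * 4.2 * 2.9 * 2500) * 1000 = 12.2 mm

12.2 mm


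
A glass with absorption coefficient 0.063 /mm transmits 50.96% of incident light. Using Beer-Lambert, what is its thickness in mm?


Rearrange T = exp(-alpha * thickness):
  thickness = -ln(T) / alpha
  T = 50.96/100 = 0.5096
  ln(T) = -0.67413
  -ln(T) = 0.67413
  thickness = 0.67413 / 0.063 = 10.7 mm

10.7 mm


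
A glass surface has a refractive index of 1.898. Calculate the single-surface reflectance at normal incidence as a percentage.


Fresnel reflectance at normal incidence:
  R = ((n - 1)/(n + 1))^2
  (n - 1)/(n + 1) = (1.898 - 1)/(1.898 + 1) = 0.309869
  R = 0.309869^2 = 0.0960188
  R(%) = 0.0960188 * 100 = 9.602%

9.602%


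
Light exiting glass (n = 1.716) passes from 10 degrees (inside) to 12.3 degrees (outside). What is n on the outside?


Apply Snell's law: n1 * sin(theta1) = n2 * sin(theta2)
  n2 = n1 * sin(theta1) / sin(theta2)
  sin(10) = 0.173648
  sin(12.3) = 0.21303
  n2 = 1.716 * 0.173648 / 0.21303 = 1.3988

1.3988


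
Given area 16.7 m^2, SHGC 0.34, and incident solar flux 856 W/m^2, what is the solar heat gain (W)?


Solar heat gain: Q = Area * SHGC * Irradiance
  Q = 16.7 * 0.34 * 856 = 4860.4 W

4860.4 W


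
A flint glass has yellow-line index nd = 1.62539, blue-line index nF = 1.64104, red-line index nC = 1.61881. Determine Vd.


Abbe number formula: Vd = (nd - 1) / (nF - nC)
  nd - 1 = 1.62539 - 1 = 0.62539
  nF - nC = 1.64104 - 1.61881 = 0.02223
  Vd = 0.62539 / 0.02223 = 28.13

28.13


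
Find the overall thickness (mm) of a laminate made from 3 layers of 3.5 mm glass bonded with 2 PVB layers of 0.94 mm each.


Total thickness = glass contribution + PVB contribution
  Glass: 3 * 3.5 = 10.5 mm
  PVB: 2 * 0.94 = 1.88 mm
  Total = 10.5 + 1.88 = 12.38 mm

12.38 mm


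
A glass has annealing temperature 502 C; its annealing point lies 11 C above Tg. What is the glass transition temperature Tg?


Rearrange T_anneal = Tg + offset for Tg:
  Tg = T_anneal - offset = 502 - 11 = 491 C

491 C


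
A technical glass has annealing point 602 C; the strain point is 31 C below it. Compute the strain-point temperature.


Strain point = annealing point - difference:
  T_strain = 602 - 31 = 571 C

571 C


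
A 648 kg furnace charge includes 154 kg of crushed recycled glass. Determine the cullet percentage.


Cullet ratio = (cullet mass / total batch mass) * 100
  Ratio = 154 / 648 * 100 = 23.77%

23.77%


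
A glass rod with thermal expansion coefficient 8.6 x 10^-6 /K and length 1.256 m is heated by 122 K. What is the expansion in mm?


Thermal expansion formula: dL = alpha * L0 * dT
  dL = (8.6 x 10^-6) * 1.256 * 122 = 0.0013178 m
Convert to mm: 0.0013178 * 1000 = 1.3178 mm

1.3178 mm


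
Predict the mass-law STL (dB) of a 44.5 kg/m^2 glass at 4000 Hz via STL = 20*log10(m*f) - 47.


Mass law: STL = 20 * log10(m * f) - 47
  m * f = 44.5 * 4000 = 178000
  log10(178000) = 5.25042
  STL = 20 * 5.25042 - 47 = 105.0084 - 47 = 58.0 dB

58.0 dB


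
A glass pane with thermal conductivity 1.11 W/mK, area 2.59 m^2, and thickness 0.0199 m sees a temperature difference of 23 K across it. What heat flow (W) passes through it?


Fourier's law: Q = k * A * dT / t
  Q = 1.11 * 2.59 * 23 / 0.0199
  Q = 66.1227 / 0.0199 = 3322.7 W

3322.7 W


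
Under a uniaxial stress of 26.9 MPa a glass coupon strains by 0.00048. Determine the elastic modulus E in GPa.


Young's modulus: E = stress / strain
  E = 26.9 MPa / 0.00048 = 56041.67 MPa
Convert to GPa: 56041.67 / 1000 = 56.04 GPa

56.04 GPa


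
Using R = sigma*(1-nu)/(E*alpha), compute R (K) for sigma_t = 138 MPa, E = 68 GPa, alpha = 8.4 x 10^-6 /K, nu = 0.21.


Thermal shock resistance: R = sigma * (1 - nu) / (E * alpha)
  Numerator = 138 * (1 - 0.21) = 109.02
  Denominator = 68 * 1000 * (8.4 x 10^-6) = 0.5712
  R = 109.02 / 0.5712 = 190.9 K

190.9 K


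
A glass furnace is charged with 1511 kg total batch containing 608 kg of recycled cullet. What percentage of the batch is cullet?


Cullet ratio = (cullet mass / total batch mass) * 100
  Ratio = 608 / 1511 * 100 = 40.24%

40.24%


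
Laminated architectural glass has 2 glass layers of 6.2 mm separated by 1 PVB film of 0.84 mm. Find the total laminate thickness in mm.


Total thickness = glass contribution + PVB contribution
  Glass: 2 * 6.2 = 12.4 mm
  PVB: 1 * 0.84 = 0.84 mm
  Total = 12.4 + 0.84 = 13.24 mm

13.24 mm


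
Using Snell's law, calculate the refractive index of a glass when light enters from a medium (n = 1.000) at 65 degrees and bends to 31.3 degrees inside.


Apply Snell's law: n1 * sin(theta1) = n2 * sin(theta2)
  n2 = n1 * sin(theta1) / sin(theta2)
  sin(65) = 0.906308
  sin(31.3) = 0.519519
  n2 = 1.000 * 0.906308 / 0.519519 = 1.7445

1.7445


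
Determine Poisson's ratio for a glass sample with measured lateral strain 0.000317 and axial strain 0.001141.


Poisson's ratio: nu = lateral strain / axial strain
  nu = 0.000317 / 0.001141 = 0.2778

0.2778


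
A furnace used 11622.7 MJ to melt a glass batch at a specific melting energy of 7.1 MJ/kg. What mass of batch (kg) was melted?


Rearrange E = m * s for m:
  m = E / s
  m = 11622.7 / 7.1 = 1637.0 kg

1637.0 kg


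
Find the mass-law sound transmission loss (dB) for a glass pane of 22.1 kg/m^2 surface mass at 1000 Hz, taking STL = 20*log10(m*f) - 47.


Mass law: STL = 20 * log10(m * f) - 47
  m * f = 22.1 * 1000 = 22100
  log10(22100) = 4.34439
  STL = 20 * 4.34439 - 47 = 86.8878 - 47 = 39.9 dB

39.9 dB


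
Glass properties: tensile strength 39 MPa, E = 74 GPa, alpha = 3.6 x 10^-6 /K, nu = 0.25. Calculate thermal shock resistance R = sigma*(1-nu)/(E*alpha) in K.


Thermal shock resistance: R = sigma * (1 - nu) / (E * alpha)
  Numerator = 39 * (1 - 0.25) = 29.25
  Denominator = 74 * 1000 * (3.6 x 10^-6) = 0.2664
  R = 29.25 / 0.2664 = 109.8 K

109.8 K
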